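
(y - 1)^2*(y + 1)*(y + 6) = y^4 + 5*y^3 - 7*y^2 - 5*y + 6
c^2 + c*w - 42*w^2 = (c - 6*w)*(c + 7*w)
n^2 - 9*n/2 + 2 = (n - 4)*(n - 1/2)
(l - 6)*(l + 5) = l^2 - l - 30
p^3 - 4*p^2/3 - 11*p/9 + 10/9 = (p - 5/3)*(p - 2/3)*(p + 1)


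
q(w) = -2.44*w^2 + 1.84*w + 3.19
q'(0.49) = -0.55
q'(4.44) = -19.83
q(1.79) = -1.33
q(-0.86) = -0.20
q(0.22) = 3.48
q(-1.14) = -2.08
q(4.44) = -36.74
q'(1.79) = -6.90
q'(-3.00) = 16.48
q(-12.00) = -370.25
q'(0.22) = 0.77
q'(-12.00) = 60.40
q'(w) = 1.84 - 4.88*w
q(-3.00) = -24.29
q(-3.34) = -30.18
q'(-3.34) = 18.14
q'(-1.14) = 7.40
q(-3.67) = -36.43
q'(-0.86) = 6.04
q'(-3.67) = 19.75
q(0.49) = 3.51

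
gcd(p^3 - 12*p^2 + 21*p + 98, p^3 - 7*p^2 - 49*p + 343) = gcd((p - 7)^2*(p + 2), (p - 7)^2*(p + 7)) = p^2 - 14*p + 49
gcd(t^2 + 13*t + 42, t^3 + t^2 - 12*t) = 1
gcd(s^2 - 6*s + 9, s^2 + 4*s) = 1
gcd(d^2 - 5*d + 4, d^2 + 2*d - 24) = d - 4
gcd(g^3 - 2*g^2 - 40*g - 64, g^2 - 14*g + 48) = g - 8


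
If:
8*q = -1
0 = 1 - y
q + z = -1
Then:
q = -1/8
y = 1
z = -7/8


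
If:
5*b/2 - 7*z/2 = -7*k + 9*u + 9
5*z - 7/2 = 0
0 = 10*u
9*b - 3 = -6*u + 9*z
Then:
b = 31/30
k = 19/15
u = 0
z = 7/10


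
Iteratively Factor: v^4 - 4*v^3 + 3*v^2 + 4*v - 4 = (v + 1)*(v^3 - 5*v^2 + 8*v - 4) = (v - 2)*(v + 1)*(v^2 - 3*v + 2) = (v - 2)*(v - 1)*(v + 1)*(v - 2)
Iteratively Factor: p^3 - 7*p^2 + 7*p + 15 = (p - 5)*(p^2 - 2*p - 3) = (p - 5)*(p + 1)*(p - 3)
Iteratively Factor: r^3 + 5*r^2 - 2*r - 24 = (r - 2)*(r^2 + 7*r + 12) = (r - 2)*(r + 4)*(r + 3)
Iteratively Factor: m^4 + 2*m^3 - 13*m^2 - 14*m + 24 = (m - 3)*(m^3 + 5*m^2 + 2*m - 8) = (m - 3)*(m - 1)*(m^2 + 6*m + 8) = (m - 3)*(m - 1)*(m + 2)*(m + 4)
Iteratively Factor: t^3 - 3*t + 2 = (t - 1)*(t^2 + t - 2) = (t - 1)*(t + 2)*(t - 1)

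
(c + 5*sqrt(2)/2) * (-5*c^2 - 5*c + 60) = -5*c^3 - 25*sqrt(2)*c^2/2 - 5*c^2 - 25*sqrt(2)*c/2 + 60*c + 150*sqrt(2)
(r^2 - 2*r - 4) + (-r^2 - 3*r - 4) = -5*r - 8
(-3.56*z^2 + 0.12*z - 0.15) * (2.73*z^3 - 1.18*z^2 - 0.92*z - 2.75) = -9.7188*z^5 + 4.5284*z^4 + 2.7241*z^3 + 9.8566*z^2 - 0.192*z + 0.4125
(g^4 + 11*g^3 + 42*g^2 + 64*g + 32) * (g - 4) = g^5 + 7*g^4 - 2*g^3 - 104*g^2 - 224*g - 128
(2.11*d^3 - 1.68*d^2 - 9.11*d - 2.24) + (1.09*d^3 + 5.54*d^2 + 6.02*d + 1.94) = 3.2*d^3 + 3.86*d^2 - 3.09*d - 0.3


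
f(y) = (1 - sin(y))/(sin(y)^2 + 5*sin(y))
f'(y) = (1 - sin(y))*(-2*sin(y)*cos(y) - 5*cos(y))/(sin(y)^2 + 5*sin(y))^2 - cos(y)/(sin(y)^2 + 5*sin(y)) = (cos(y) - 2/tan(y) - 5*cos(y)/sin(y)^2)/(sin(y) + 5)^2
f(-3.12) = -9.50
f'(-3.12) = 428.88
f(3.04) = 1.74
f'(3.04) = 19.30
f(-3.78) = 0.12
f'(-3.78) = 0.42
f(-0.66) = -0.60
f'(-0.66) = -0.37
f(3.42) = -0.98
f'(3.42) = 2.49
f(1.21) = 0.01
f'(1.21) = -0.07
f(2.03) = 0.02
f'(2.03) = 0.10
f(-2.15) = -0.53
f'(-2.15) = 0.12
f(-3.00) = -1.66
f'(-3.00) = 9.89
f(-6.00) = 0.49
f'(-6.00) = -2.42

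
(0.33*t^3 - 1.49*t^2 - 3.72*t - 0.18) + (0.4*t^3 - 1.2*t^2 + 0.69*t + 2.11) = 0.73*t^3 - 2.69*t^2 - 3.03*t + 1.93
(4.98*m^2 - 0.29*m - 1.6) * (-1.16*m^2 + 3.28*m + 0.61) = -5.7768*m^4 + 16.6708*m^3 + 3.9426*m^2 - 5.4249*m - 0.976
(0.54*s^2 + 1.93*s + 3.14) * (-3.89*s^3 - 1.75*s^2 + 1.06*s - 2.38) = -2.1006*s^5 - 8.4527*s^4 - 15.0197*s^3 - 4.7344*s^2 - 1.265*s - 7.4732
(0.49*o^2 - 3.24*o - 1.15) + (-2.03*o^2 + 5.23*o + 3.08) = -1.54*o^2 + 1.99*o + 1.93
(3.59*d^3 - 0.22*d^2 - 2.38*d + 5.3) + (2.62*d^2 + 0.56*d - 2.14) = 3.59*d^3 + 2.4*d^2 - 1.82*d + 3.16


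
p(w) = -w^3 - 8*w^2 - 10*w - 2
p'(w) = -3*w^2 - 16*w - 10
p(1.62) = -43.45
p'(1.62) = -43.79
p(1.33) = -31.80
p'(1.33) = -36.59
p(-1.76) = -3.73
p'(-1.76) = 8.87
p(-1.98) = -5.80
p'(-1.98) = 9.92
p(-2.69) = -13.52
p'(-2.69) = 11.33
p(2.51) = -93.31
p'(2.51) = -69.06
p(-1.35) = -0.62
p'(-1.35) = 6.13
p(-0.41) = 0.82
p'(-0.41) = -3.94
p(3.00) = -131.00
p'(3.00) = -85.00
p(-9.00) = 169.00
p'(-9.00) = -109.00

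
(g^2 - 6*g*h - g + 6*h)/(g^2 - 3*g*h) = (g^2 - 6*g*h - g + 6*h)/(g*(g - 3*h))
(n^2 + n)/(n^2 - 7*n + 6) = n*(n + 1)/(n^2 - 7*n + 6)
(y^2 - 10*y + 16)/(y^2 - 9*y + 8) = (y - 2)/(y - 1)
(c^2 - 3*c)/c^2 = (c - 3)/c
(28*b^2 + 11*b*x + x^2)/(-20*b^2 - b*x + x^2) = (7*b + x)/(-5*b + x)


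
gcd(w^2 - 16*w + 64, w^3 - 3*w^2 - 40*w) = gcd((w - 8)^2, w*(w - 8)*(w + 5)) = w - 8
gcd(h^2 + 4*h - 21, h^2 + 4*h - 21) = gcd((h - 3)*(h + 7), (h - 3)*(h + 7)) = h^2 + 4*h - 21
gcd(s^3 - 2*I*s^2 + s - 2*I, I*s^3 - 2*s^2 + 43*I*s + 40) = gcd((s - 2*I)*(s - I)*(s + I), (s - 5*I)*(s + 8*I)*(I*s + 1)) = s - I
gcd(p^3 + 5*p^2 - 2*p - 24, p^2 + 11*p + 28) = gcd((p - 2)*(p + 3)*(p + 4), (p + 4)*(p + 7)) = p + 4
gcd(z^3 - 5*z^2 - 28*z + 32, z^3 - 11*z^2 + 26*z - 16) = z^2 - 9*z + 8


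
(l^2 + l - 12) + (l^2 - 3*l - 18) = 2*l^2 - 2*l - 30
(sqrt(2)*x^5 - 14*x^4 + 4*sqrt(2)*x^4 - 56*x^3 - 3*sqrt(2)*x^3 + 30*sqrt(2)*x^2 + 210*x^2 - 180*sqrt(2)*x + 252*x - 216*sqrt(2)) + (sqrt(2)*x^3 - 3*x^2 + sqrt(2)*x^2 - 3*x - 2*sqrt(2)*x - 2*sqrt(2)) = sqrt(2)*x^5 - 14*x^4 + 4*sqrt(2)*x^4 - 56*x^3 - 2*sqrt(2)*x^3 + 31*sqrt(2)*x^2 + 207*x^2 - 182*sqrt(2)*x + 249*x - 218*sqrt(2)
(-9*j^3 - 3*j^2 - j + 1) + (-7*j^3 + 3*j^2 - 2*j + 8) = -16*j^3 - 3*j + 9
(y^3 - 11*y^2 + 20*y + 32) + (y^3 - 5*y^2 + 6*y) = 2*y^3 - 16*y^2 + 26*y + 32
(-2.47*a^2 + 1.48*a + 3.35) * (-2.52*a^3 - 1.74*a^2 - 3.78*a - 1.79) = 6.2244*a^5 + 0.5682*a^4 - 1.6806*a^3 - 7.0021*a^2 - 15.3122*a - 5.9965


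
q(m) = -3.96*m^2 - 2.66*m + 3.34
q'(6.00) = -50.18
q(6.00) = -155.18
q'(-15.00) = 116.14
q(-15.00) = -847.76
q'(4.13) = -35.37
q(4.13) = -75.19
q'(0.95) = -10.18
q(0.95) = -2.76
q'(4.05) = -34.74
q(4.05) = -72.39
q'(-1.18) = 6.69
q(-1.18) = 0.96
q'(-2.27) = 15.32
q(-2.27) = -11.03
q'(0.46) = -6.30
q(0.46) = 1.28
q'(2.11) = -19.37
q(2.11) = -19.90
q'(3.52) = -30.54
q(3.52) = -55.09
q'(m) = -7.92*m - 2.66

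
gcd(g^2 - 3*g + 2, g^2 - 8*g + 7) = g - 1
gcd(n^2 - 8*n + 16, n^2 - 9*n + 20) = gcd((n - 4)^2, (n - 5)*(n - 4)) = n - 4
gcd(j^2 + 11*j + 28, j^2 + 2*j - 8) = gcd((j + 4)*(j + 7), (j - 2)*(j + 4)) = j + 4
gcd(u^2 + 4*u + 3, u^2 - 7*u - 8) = u + 1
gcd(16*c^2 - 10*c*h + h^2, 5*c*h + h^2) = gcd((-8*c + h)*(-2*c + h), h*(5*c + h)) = 1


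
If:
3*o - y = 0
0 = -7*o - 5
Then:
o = -5/7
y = -15/7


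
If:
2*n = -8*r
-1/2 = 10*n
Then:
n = -1/20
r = 1/80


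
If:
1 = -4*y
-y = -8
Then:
No Solution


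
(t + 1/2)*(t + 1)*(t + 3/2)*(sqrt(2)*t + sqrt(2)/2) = sqrt(2)*t^4 + 7*sqrt(2)*t^3/2 + 17*sqrt(2)*t^2/4 + 17*sqrt(2)*t/8 + 3*sqrt(2)/8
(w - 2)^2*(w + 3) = w^3 - w^2 - 8*w + 12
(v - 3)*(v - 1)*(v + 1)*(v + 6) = v^4 + 3*v^3 - 19*v^2 - 3*v + 18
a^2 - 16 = (a - 4)*(a + 4)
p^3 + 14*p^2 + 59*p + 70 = (p + 2)*(p + 5)*(p + 7)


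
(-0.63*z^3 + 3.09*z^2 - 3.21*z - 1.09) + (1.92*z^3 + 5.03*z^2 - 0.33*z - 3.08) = 1.29*z^3 + 8.12*z^2 - 3.54*z - 4.17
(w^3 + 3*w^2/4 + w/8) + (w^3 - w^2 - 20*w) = 2*w^3 - w^2/4 - 159*w/8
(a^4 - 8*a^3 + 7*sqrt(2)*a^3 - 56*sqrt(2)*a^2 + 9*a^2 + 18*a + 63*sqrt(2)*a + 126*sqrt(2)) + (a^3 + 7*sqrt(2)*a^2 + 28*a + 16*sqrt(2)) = a^4 - 7*a^3 + 7*sqrt(2)*a^3 - 49*sqrt(2)*a^2 + 9*a^2 + 46*a + 63*sqrt(2)*a + 142*sqrt(2)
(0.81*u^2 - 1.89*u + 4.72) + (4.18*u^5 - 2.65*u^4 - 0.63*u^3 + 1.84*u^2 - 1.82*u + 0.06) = 4.18*u^5 - 2.65*u^4 - 0.63*u^3 + 2.65*u^2 - 3.71*u + 4.78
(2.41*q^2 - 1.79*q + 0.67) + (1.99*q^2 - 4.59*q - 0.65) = 4.4*q^2 - 6.38*q + 0.02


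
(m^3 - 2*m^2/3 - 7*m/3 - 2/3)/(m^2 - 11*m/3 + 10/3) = (3*m^2 + 4*m + 1)/(3*m - 5)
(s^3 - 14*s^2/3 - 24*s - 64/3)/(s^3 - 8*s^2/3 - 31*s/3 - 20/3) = (s^2 - 6*s - 16)/(s^2 - 4*s - 5)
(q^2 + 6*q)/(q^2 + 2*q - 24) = q/(q - 4)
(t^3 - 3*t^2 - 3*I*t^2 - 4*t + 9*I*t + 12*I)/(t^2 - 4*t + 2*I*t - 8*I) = (t^2 + t*(1 - 3*I) - 3*I)/(t + 2*I)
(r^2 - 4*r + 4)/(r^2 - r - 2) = (r - 2)/(r + 1)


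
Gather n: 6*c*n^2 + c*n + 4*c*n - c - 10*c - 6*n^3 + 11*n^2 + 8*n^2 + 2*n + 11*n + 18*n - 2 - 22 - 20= -11*c - 6*n^3 + n^2*(6*c + 19) + n*(5*c + 31) - 44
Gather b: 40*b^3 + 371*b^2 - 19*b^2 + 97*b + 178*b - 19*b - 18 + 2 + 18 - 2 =40*b^3 + 352*b^2 + 256*b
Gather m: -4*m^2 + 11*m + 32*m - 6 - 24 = -4*m^2 + 43*m - 30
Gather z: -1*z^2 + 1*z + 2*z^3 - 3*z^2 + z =2*z^3 - 4*z^2 + 2*z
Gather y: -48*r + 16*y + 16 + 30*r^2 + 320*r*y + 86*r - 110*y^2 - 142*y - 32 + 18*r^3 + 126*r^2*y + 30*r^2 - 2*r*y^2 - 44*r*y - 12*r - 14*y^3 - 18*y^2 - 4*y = 18*r^3 + 60*r^2 + 26*r - 14*y^3 + y^2*(-2*r - 128) + y*(126*r^2 + 276*r - 130) - 16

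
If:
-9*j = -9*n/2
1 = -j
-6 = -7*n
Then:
No Solution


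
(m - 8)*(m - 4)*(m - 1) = m^3 - 13*m^2 + 44*m - 32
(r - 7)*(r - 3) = r^2 - 10*r + 21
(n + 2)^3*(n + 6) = n^4 + 12*n^3 + 48*n^2 + 80*n + 48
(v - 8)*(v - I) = v^2 - 8*v - I*v + 8*I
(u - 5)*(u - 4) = u^2 - 9*u + 20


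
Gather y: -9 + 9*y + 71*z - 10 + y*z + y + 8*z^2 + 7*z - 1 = y*(z + 10) + 8*z^2 + 78*z - 20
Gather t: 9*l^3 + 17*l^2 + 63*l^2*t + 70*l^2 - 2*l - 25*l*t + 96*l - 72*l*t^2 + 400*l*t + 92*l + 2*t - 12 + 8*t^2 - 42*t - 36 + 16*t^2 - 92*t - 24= 9*l^3 + 87*l^2 + 186*l + t^2*(24 - 72*l) + t*(63*l^2 + 375*l - 132) - 72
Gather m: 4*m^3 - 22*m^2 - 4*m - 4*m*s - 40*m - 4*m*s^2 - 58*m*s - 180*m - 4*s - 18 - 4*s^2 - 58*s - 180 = 4*m^3 - 22*m^2 + m*(-4*s^2 - 62*s - 224) - 4*s^2 - 62*s - 198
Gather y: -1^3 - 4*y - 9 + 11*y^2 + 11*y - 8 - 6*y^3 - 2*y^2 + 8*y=-6*y^3 + 9*y^2 + 15*y - 18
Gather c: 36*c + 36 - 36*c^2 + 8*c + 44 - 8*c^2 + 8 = -44*c^2 + 44*c + 88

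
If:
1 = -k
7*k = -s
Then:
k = -1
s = 7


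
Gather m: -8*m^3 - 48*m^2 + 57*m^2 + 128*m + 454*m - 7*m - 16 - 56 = -8*m^3 + 9*m^2 + 575*m - 72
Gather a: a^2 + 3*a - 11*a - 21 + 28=a^2 - 8*a + 7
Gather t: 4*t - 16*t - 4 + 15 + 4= 15 - 12*t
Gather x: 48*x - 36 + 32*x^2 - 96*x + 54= 32*x^2 - 48*x + 18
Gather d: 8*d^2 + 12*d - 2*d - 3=8*d^2 + 10*d - 3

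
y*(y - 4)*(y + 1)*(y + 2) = y^4 - y^3 - 10*y^2 - 8*y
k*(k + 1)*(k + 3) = k^3 + 4*k^2 + 3*k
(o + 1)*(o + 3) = o^2 + 4*o + 3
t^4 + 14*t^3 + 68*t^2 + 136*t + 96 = (t + 2)^2*(t + 4)*(t + 6)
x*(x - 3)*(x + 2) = x^3 - x^2 - 6*x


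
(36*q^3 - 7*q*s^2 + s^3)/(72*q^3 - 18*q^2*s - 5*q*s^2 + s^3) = (2*q + s)/(4*q + s)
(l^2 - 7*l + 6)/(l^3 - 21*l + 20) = (l - 6)/(l^2 + l - 20)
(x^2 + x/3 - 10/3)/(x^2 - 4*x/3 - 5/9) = 3*(x + 2)/(3*x + 1)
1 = 1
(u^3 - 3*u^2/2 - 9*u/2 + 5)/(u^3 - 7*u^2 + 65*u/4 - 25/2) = 2*(u^2 + u - 2)/(2*u^2 - 9*u + 10)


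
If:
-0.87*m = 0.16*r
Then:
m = -0.183908045977011*r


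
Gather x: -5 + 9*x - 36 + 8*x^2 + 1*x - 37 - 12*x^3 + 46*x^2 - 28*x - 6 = -12*x^3 + 54*x^2 - 18*x - 84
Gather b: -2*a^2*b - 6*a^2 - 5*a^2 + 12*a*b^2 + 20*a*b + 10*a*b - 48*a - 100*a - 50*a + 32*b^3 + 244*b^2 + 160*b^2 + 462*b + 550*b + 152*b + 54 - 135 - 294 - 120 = -11*a^2 - 198*a + 32*b^3 + b^2*(12*a + 404) + b*(-2*a^2 + 30*a + 1164) - 495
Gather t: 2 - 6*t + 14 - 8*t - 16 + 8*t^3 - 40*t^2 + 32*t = 8*t^3 - 40*t^2 + 18*t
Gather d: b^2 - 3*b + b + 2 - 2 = b^2 - 2*b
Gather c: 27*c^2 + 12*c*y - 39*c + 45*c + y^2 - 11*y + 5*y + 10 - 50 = 27*c^2 + c*(12*y + 6) + y^2 - 6*y - 40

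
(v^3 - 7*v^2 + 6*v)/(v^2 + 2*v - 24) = v*(v^2 - 7*v + 6)/(v^2 + 2*v - 24)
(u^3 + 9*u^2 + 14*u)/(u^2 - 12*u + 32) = u*(u^2 + 9*u + 14)/(u^2 - 12*u + 32)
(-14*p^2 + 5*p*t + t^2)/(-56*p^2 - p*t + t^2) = (2*p - t)/(8*p - t)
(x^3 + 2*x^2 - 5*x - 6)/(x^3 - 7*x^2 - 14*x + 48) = (x + 1)/(x - 8)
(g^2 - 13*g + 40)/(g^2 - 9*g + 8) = (g - 5)/(g - 1)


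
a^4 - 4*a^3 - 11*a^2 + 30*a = a*(a - 5)*(a - 2)*(a + 3)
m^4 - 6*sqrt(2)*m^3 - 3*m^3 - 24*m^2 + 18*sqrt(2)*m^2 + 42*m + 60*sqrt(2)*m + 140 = (m - 5)*(m + 2)*(m - 7*sqrt(2))*(m + sqrt(2))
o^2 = o^2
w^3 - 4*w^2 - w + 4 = (w - 4)*(w - 1)*(w + 1)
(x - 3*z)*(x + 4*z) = x^2 + x*z - 12*z^2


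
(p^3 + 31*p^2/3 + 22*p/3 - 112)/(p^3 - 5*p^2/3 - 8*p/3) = (p^2 + 13*p + 42)/(p*(p + 1))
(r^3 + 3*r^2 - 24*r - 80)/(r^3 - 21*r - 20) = (r + 4)/(r + 1)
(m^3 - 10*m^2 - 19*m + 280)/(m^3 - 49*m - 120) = (m - 7)/(m + 3)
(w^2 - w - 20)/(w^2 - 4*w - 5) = (w + 4)/(w + 1)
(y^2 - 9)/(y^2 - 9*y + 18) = (y + 3)/(y - 6)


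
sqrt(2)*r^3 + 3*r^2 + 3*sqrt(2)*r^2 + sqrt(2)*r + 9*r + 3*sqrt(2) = (r + 3)*(r + sqrt(2))*(sqrt(2)*r + 1)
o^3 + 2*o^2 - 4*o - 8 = (o - 2)*(o + 2)^2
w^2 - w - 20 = (w - 5)*(w + 4)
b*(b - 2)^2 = b^3 - 4*b^2 + 4*b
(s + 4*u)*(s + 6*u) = s^2 + 10*s*u + 24*u^2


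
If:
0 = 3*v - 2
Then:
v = 2/3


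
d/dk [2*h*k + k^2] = 2*h + 2*k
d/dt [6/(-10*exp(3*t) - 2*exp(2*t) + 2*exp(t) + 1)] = (180*exp(2*t) + 24*exp(t) - 12)*exp(t)/(10*exp(3*t) + 2*exp(2*t) - 2*exp(t) - 1)^2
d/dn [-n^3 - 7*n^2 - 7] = n*(-3*n - 14)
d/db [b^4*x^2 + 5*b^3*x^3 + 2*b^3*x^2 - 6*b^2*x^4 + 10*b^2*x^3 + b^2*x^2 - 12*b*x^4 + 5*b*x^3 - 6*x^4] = x^2*(4*b^3 + 15*b^2*x + 6*b^2 - 12*b*x^2 + 20*b*x + 2*b - 12*x^2 + 5*x)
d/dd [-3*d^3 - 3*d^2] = 3*d*(-3*d - 2)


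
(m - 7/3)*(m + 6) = m^2 + 11*m/3 - 14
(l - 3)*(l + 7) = l^2 + 4*l - 21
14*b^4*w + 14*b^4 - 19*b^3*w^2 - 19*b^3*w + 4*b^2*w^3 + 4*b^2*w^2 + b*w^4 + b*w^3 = (-2*b + w)*(-b + w)*(7*b + w)*(b*w + b)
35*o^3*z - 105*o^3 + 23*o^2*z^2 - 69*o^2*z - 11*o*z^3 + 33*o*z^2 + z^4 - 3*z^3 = (-7*o + z)*(-5*o + z)*(o + z)*(z - 3)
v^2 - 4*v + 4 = (v - 2)^2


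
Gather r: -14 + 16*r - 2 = 16*r - 16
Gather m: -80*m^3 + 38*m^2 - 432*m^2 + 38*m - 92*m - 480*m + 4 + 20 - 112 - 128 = -80*m^3 - 394*m^2 - 534*m - 216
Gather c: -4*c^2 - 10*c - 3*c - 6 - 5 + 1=-4*c^2 - 13*c - 10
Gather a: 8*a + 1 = 8*a + 1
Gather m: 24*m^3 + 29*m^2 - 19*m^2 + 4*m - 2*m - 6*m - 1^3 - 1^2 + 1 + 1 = 24*m^3 + 10*m^2 - 4*m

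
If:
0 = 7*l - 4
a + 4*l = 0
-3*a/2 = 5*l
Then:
No Solution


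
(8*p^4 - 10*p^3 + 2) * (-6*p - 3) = -48*p^5 + 36*p^4 + 30*p^3 - 12*p - 6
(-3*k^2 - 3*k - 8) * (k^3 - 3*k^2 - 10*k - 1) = -3*k^5 + 6*k^4 + 31*k^3 + 57*k^2 + 83*k + 8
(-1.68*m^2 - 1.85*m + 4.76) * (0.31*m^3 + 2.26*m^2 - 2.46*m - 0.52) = -0.5208*m^5 - 4.3703*m^4 + 1.4274*m^3 + 16.1822*m^2 - 10.7476*m - 2.4752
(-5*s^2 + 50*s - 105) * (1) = -5*s^2 + 50*s - 105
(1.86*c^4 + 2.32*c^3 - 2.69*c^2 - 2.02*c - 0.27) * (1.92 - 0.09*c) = -0.1674*c^5 + 3.3624*c^4 + 4.6965*c^3 - 4.983*c^2 - 3.8541*c - 0.5184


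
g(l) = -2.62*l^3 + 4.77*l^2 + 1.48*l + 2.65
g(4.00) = -82.79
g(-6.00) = 731.41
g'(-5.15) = -256.12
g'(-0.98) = -15.42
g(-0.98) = 8.25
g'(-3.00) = -97.88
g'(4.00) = -86.12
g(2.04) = 3.28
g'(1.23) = 1.32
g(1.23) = 6.81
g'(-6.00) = -338.72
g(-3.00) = 111.88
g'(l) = -7.86*l^2 + 9.54*l + 1.48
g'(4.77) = -131.85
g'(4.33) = -104.58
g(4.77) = -166.11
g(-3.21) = 133.71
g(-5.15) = 479.41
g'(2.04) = -11.77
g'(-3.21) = -110.13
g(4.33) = -114.21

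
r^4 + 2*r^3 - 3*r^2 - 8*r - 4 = (r - 2)*(r + 1)^2*(r + 2)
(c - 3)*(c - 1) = c^2 - 4*c + 3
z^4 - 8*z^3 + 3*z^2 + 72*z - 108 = (z - 6)*(z - 3)*(z - 2)*(z + 3)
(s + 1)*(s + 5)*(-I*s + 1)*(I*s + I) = s^4 + 7*s^3 + I*s^3 + 11*s^2 + 7*I*s^2 + 5*s + 11*I*s + 5*I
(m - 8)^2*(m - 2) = m^3 - 18*m^2 + 96*m - 128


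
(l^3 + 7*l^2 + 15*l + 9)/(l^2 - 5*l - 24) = (l^2 + 4*l + 3)/(l - 8)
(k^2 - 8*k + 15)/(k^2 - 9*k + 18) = (k - 5)/(k - 6)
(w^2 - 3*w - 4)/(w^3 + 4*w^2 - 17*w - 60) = (w + 1)/(w^2 + 8*w + 15)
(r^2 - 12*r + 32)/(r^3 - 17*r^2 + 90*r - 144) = (r - 4)/(r^2 - 9*r + 18)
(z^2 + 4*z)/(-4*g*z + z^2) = (z + 4)/(-4*g + z)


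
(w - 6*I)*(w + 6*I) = w^2 + 36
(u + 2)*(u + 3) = u^2 + 5*u + 6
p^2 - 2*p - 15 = (p - 5)*(p + 3)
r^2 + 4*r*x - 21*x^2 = (r - 3*x)*(r + 7*x)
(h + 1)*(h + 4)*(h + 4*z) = h^3 + 4*h^2*z + 5*h^2 + 20*h*z + 4*h + 16*z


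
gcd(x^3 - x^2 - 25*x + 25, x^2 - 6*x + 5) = x^2 - 6*x + 5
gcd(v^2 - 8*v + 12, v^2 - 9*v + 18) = v - 6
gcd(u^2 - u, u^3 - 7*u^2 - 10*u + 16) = u - 1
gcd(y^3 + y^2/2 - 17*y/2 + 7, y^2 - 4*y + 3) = y - 1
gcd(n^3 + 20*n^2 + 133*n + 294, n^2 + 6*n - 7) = n + 7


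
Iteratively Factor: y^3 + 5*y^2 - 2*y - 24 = (y - 2)*(y^2 + 7*y + 12) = (y - 2)*(y + 4)*(y + 3)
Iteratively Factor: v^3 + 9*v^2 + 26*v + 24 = (v + 3)*(v^2 + 6*v + 8) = (v + 2)*(v + 3)*(v + 4)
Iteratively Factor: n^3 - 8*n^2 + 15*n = (n - 3)*(n^2 - 5*n) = (n - 5)*(n - 3)*(n)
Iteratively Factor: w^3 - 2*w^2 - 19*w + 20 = (w - 5)*(w^2 + 3*w - 4) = (w - 5)*(w - 1)*(w + 4)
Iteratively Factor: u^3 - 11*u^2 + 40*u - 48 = (u - 4)*(u^2 - 7*u + 12) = (u - 4)*(u - 3)*(u - 4)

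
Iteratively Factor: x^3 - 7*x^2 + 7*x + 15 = (x + 1)*(x^2 - 8*x + 15) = (x - 5)*(x + 1)*(x - 3)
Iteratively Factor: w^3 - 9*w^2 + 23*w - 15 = (w - 1)*(w^2 - 8*w + 15) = (w - 5)*(w - 1)*(w - 3)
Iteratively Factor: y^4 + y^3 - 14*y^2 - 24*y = (y - 4)*(y^3 + 5*y^2 + 6*y) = (y - 4)*(y + 3)*(y^2 + 2*y) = (y - 4)*(y + 2)*(y + 3)*(y)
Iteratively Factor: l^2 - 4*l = (l)*(l - 4)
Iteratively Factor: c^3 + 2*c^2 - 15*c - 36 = (c - 4)*(c^2 + 6*c + 9) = (c - 4)*(c + 3)*(c + 3)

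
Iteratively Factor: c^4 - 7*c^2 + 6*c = (c - 1)*(c^3 + c^2 - 6*c) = (c - 1)*(c + 3)*(c^2 - 2*c) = (c - 2)*(c - 1)*(c + 3)*(c)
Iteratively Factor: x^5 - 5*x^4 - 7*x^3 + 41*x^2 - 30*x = (x - 1)*(x^4 - 4*x^3 - 11*x^2 + 30*x) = (x - 1)*(x + 3)*(x^3 - 7*x^2 + 10*x) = (x - 5)*(x - 1)*(x + 3)*(x^2 - 2*x) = x*(x - 5)*(x - 1)*(x + 3)*(x - 2)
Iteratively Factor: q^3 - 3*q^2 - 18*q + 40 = (q + 4)*(q^2 - 7*q + 10) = (q - 2)*(q + 4)*(q - 5)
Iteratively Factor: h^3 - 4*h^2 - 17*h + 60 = (h - 5)*(h^2 + h - 12) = (h - 5)*(h + 4)*(h - 3)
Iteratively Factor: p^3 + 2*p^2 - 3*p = (p - 1)*(p^2 + 3*p) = p*(p - 1)*(p + 3)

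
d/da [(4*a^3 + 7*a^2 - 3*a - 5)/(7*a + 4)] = (56*a^3 + 97*a^2 + 56*a + 23)/(49*a^2 + 56*a + 16)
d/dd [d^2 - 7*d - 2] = 2*d - 7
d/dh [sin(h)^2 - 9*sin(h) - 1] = (2*sin(h) - 9)*cos(h)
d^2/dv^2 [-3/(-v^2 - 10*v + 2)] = 6*(-v^2 - 10*v + 4*(v + 5)^2 + 2)/(v^2 + 10*v - 2)^3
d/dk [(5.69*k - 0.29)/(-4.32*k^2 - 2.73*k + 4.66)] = (24.5808*k^2 - 2.5056*k + 25.7237)/(18.6624*k^4 + 23.5872*k^3 - 32.8095*k^2 - 25.4436*k + 21.7156)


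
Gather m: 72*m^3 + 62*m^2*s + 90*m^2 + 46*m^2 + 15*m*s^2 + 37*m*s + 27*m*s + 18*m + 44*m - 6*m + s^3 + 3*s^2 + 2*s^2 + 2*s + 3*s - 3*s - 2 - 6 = 72*m^3 + m^2*(62*s + 136) + m*(15*s^2 + 64*s + 56) + s^3 + 5*s^2 + 2*s - 8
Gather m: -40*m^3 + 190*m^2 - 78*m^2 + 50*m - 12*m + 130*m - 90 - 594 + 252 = -40*m^3 + 112*m^2 + 168*m - 432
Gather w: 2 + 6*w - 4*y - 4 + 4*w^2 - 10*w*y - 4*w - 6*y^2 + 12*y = 4*w^2 + w*(2 - 10*y) - 6*y^2 + 8*y - 2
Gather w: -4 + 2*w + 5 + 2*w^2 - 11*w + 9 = 2*w^2 - 9*w + 10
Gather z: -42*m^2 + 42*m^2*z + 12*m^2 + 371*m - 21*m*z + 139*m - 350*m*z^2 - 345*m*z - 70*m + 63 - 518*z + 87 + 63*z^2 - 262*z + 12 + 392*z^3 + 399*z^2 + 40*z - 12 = -30*m^2 + 440*m + 392*z^3 + z^2*(462 - 350*m) + z*(42*m^2 - 366*m - 740) + 150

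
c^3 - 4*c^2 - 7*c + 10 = (c - 5)*(c - 1)*(c + 2)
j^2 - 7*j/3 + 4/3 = (j - 4/3)*(j - 1)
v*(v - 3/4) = v^2 - 3*v/4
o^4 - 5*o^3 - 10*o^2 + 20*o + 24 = (o - 6)*(o - 2)*(o + 1)*(o + 2)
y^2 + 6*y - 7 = (y - 1)*(y + 7)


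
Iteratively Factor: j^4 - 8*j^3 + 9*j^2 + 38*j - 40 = (j - 4)*(j^3 - 4*j^2 - 7*j + 10) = (j - 5)*(j - 4)*(j^2 + j - 2) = (j - 5)*(j - 4)*(j - 1)*(j + 2)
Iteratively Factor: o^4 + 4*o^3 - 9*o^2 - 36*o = (o)*(o^3 + 4*o^2 - 9*o - 36) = o*(o + 4)*(o^2 - 9) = o*(o - 3)*(o + 4)*(o + 3)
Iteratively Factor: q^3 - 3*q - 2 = (q - 2)*(q^2 + 2*q + 1) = (q - 2)*(q + 1)*(q + 1)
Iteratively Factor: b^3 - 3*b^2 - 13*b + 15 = (b + 3)*(b^2 - 6*b + 5) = (b - 1)*(b + 3)*(b - 5)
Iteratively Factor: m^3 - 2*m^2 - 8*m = (m + 2)*(m^2 - 4*m) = m*(m + 2)*(m - 4)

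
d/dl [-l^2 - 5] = -2*l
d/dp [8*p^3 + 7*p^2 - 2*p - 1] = 24*p^2 + 14*p - 2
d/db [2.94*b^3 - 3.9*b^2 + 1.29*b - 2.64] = 8.82*b^2 - 7.8*b + 1.29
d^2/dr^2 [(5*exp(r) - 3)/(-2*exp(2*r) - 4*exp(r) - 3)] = (-20*exp(4*r) + 88*exp(3*r) + 252*exp(2*r) + 36*exp(r) - 81)*exp(r)/(8*exp(6*r) + 48*exp(5*r) + 132*exp(4*r) + 208*exp(3*r) + 198*exp(2*r) + 108*exp(r) + 27)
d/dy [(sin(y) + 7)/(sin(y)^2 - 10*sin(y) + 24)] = (-14*sin(y) + cos(y)^2 + 93)*cos(y)/(sin(y)^2 - 10*sin(y) + 24)^2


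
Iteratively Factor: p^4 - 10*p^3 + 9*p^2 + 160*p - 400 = (p - 5)*(p^3 - 5*p^2 - 16*p + 80) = (p - 5)*(p - 4)*(p^2 - p - 20) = (p - 5)*(p - 4)*(p + 4)*(p - 5)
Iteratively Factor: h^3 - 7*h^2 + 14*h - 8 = (h - 1)*(h^2 - 6*h + 8) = (h - 4)*(h - 1)*(h - 2)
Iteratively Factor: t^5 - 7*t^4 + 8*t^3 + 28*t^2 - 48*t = (t - 4)*(t^4 - 3*t^3 - 4*t^2 + 12*t) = t*(t - 4)*(t^3 - 3*t^2 - 4*t + 12) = t*(t - 4)*(t - 2)*(t^2 - t - 6) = t*(t - 4)*(t - 3)*(t - 2)*(t + 2)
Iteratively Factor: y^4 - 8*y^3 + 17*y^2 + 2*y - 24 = (y + 1)*(y^3 - 9*y^2 + 26*y - 24) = (y - 4)*(y + 1)*(y^2 - 5*y + 6) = (y - 4)*(y - 2)*(y + 1)*(y - 3)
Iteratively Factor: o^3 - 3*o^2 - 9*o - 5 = (o + 1)*(o^2 - 4*o - 5) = (o + 1)^2*(o - 5)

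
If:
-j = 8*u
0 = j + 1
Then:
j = -1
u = 1/8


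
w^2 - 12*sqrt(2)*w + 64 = (w - 8*sqrt(2))*(w - 4*sqrt(2))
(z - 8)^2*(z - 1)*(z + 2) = z^4 - 15*z^3 + 46*z^2 + 96*z - 128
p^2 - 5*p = p*(p - 5)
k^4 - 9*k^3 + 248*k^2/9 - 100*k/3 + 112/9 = (k - 4)*(k - 7/3)*(k - 2)*(k - 2/3)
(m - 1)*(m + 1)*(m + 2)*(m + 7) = m^4 + 9*m^3 + 13*m^2 - 9*m - 14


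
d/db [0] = 0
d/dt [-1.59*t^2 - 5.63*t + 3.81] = -3.18*t - 5.63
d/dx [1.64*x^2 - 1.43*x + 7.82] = 3.28*x - 1.43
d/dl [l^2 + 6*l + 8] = 2*l + 6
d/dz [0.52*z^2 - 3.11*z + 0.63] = 1.04*z - 3.11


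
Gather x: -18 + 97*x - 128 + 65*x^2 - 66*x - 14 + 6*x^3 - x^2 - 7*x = 6*x^3 + 64*x^2 + 24*x - 160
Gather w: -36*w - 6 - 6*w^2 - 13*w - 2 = -6*w^2 - 49*w - 8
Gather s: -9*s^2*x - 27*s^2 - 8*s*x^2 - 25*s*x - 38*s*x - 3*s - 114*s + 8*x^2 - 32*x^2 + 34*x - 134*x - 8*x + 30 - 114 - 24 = s^2*(-9*x - 27) + s*(-8*x^2 - 63*x - 117) - 24*x^2 - 108*x - 108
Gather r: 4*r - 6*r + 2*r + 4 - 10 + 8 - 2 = 0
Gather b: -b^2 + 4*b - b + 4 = -b^2 + 3*b + 4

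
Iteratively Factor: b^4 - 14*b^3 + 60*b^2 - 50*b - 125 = (b - 5)*(b^3 - 9*b^2 + 15*b + 25) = (b - 5)*(b + 1)*(b^2 - 10*b + 25) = (b - 5)^2*(b + 1)*(b - 5)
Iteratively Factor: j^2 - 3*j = (j)*(j - 3)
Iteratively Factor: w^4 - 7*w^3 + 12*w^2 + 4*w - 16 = (w + 1)*(w^3 - 8*w^2 + 20*w - 16) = (w - 2)*(w + 1)*(w^2 - 6*w + 8) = (w - 4)*(w - 2)*(w + 1)*(w - 2)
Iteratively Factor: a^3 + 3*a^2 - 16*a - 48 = (a + 4)*(a^2 - a - 12) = (a + 3)*(a + 4)*(a - 4)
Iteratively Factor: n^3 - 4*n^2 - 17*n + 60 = (n - 3)*(n^2 - n - 20) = (n - 5)*(n - 3)*(n + 4)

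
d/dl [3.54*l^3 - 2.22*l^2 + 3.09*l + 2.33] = 10.62*l^2 - 4.44*l + 3.09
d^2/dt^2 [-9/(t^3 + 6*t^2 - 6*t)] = 54*(t*(t + 2)*(t^2 + 6*t - 6) - 3*(t^2 + 4*t - 2)^2)/(t^3*(t^2 + 6*t - 6)^3)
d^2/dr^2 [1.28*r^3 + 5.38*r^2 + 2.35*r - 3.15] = 7.68*r + 10.76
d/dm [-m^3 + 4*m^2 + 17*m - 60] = -3*m^2 + 8*m + 17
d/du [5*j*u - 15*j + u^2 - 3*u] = 5*j + 2*u - 3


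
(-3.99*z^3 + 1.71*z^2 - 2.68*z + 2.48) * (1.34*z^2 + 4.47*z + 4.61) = -5.3466*z^5 - 15.5439*z^4 - 14.3414*z^3 - 0.773299999999999*z^2 - 1.2692*z + 11.4328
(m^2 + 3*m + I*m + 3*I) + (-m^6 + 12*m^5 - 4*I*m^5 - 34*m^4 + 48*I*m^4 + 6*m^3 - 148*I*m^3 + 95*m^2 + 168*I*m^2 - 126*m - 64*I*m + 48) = -m^6 + 12*m^5 - 4*I*m^5 - 34*m^4 + 48*I*m^4 + 6*m^3 - 148*I*m^3 + 96*m^2 + 168*I*m^2 - 123*m - 63*I*m + 48 + 3*I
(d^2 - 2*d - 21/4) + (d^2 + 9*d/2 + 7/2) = 2*d^2 + 5*d/2 - 7/4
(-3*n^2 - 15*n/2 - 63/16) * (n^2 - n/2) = -3*n^4 - 6*n^3 - 3*n^2/16 + 63*n/32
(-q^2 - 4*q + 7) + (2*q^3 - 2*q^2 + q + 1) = 2*q^3 - 3*q^2 - 3*q + 8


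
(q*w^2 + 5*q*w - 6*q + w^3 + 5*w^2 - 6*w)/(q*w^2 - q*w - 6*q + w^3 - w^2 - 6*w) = (w^2 + 5*w - 6)/(w^2 - w - 6)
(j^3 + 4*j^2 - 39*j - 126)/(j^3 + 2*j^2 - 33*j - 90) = (j + 7)/(j + 5)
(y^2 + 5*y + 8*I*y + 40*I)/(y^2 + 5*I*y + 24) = (y + 5)/(y - 3*I)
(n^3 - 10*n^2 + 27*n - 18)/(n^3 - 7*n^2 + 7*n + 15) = (n^2 - 7*n + 6)/(n^2 - 4*n - 5)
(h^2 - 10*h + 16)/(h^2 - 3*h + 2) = (h - 8)/(h - 1)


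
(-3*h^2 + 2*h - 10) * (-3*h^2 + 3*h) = 9*h^4 - 15*h^3 + 36*h^2 - 30*h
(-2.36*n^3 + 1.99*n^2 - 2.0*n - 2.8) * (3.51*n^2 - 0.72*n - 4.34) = -8.2836*n^5 + 8.6841*n^4 + 1.7896*n^3 - 17.0246*n^2 + 10.696*n + 12.152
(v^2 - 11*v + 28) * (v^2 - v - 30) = v^4 - 12*v^3 + 9*v^2 + 302*v - 840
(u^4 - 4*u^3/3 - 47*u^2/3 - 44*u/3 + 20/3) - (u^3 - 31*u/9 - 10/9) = u^4 - 7*u^3/3 - 47*u^2/3 - 101*u/9 + 70/9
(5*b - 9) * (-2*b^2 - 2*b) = -10*b^3 + 8*b^2 + 18*b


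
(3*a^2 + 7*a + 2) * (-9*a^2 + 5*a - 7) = -27*a^4 - 48*a^3 - 4*a^2 - 39*a - 14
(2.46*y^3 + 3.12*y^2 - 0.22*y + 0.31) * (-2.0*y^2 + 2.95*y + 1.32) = -4.92*y^5 + 1.017*y^4 + 12.8912*y^3 + 2.8494*y^2 + 0.6241*y + 0.4092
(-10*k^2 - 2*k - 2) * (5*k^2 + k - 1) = -50*k^4 - 20*k^3 - 2*k^2 + 2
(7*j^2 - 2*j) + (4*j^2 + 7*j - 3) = 11*j^2 + 5*j - 3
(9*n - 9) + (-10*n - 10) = -n - 19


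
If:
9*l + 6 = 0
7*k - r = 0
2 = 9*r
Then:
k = 2/63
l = -2/3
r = 2/9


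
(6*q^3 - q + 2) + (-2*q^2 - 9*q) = 6*q^3 - 2*q^2 - 10*q + 2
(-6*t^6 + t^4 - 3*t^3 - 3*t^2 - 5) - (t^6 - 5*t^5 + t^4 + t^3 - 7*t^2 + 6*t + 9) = -7*t^6 + 5*t^5 - 4*t^3 + 4*t^2 - 6*t - 14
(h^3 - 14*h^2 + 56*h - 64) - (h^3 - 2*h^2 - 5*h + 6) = -12*h^2 + 61*h - 70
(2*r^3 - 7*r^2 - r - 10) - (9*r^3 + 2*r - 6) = -7*r^3 - 7*r^2 - 3*r - 4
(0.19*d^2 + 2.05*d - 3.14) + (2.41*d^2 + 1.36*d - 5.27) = 2.6*d^2 + 3.41*d - 8.41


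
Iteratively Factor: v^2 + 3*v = (v + 3)*(v)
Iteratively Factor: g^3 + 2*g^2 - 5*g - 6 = (g + 1)*(g^2 + g - 6) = (g + 1)*(g + 3)*(g - 2)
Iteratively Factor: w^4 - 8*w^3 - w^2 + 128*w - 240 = (w - 4)*(w^3 - 4*w^2 - 17*w + 60) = (w - 4)*(w - 3)*(w^2 - w - 20) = (w - 5)*(w - 4)*(w - 3)*(w + 4)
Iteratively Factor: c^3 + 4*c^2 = (c + 4)*(c^2) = c*(c + 4)*(c)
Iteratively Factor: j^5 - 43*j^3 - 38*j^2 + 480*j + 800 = (j - 5)*(j^4 + 5*j^3 - 18*j^2 - 128*j - 160) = (j - 5)*(j + 2)*(j^3 + 3*j^2 - 24*j - 80) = (j - 5)^2*(j + 2)*(j^2 + 8*j + 16) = (j - 5)^2*(j + 2)*(j + 4)*(j + 4)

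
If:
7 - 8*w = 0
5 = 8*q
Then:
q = 5/8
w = 7/8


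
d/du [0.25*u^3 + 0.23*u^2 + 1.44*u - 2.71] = 0.75*u^2 + 0.46*u + 1.44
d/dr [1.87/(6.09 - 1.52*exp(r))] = 2.8424*exp(r)/(1.52*exp(r) - 6.09)^2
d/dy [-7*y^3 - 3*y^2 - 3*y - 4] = -21*y^2 - 6*y - 3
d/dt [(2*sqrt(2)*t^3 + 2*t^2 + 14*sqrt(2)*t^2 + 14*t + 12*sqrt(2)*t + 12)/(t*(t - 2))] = 2*(sqrt(2)*t^4 - 4*sqrt(2)*t^3 - 20*sqrt(2)*t^2 - 9*t^2 - 12*t + 12)/(t^2*(t^2 - 4*t + 4))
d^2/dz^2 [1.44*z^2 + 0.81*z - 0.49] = 2.88000000000000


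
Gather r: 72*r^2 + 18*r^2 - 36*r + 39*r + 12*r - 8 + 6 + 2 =90*r^2 + 15*r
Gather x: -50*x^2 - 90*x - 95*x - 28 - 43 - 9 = -50*x^2 - 185*x - 80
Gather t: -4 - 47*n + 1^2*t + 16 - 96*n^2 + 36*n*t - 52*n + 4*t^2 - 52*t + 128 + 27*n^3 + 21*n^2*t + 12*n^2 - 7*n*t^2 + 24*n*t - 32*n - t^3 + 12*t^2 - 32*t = 27*n^3 - 84*n^2 - 131*n - t^3 + t^2*(16 - 7*n) + t*(21*n^2 + 60*n - 83) + 140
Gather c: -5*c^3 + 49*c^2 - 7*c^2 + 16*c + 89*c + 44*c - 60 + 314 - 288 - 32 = -5*c^3 + 42*c^2 + 149*c - 66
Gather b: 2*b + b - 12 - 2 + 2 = 3*b - 12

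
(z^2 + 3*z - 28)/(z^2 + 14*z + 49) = (z - 4)/(z + 7)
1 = 1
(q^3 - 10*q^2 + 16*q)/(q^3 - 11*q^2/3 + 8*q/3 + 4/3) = 3*q*(q - 8)/(3*q^2 - 5*q - 2)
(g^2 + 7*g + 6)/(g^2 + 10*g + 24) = (g + 1)/(g + 4)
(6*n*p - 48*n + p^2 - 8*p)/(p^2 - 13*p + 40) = (6*n + p)/(p - 5)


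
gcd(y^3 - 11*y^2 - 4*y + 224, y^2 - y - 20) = y + 4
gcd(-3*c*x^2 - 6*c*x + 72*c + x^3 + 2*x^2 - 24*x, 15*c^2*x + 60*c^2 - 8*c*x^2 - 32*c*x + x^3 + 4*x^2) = -3*c + x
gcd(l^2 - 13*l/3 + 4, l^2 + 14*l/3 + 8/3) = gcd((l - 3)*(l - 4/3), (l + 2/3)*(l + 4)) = 1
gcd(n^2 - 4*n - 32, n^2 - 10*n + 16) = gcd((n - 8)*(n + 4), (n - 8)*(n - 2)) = n - 8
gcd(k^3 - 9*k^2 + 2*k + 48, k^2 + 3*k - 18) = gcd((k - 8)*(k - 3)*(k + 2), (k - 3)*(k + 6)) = k - 3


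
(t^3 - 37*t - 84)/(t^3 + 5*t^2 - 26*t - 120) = (t^2 - 4*t - 21)/(t^2 + t - 30)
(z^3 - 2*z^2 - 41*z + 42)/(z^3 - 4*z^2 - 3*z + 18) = (z^3 - 2*z^2 - 41*z + 42)/(z^3 - 4*z^2 - 3*z + 18)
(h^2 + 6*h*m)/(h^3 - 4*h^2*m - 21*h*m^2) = (h + 6*m)/(h^2 - 4*h*m - 21*m^2)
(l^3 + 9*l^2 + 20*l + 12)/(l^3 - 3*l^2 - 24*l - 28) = (l^2 + 7*l + 6)/(l^2 - 5*l - 14)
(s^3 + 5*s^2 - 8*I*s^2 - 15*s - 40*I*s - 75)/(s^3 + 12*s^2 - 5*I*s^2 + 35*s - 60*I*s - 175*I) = (s - 3*I)/(s + 7)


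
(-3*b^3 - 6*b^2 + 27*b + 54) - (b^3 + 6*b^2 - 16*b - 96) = -4*b^3 - 12*b^2 + 43*b + 150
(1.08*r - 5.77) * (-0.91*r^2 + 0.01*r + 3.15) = -0.9828*r^3 + 5.2615*r^2 + 3.3443*r - 18.1755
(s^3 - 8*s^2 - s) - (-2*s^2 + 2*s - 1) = s^3 - 6*s^2 - 3*s + 1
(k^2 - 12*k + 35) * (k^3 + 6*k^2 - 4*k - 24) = k^5 - 6*k^4 - 41*k^3 + 234*k^2 + 148*k - 840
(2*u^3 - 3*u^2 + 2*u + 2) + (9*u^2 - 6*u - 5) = 2*u^3 + 6*u^2 - 4*u - 3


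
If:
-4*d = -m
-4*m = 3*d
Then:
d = 0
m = 0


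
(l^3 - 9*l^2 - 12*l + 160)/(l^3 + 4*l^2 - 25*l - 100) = (l - 8)/(l + 5)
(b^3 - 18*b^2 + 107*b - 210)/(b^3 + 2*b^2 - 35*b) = (b^2 - 13*b + 42)/(b*(b + 7))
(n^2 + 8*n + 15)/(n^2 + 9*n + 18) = (n + 5)/(n + 6)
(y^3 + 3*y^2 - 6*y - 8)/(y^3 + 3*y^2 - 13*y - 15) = (y^2 + 2*y - 8)/(y^2 + 2*y - 15)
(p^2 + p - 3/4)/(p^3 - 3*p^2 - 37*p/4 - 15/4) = (2*p - 1)/(2*p^2 - 9*p - 5)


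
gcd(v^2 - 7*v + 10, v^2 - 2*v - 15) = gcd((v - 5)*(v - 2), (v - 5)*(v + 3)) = v - 5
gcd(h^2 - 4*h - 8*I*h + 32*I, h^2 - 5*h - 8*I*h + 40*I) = h - 8*I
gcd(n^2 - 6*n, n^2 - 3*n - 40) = 1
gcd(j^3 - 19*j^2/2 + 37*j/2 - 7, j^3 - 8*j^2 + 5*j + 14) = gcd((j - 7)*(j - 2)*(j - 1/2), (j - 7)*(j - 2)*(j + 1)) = j^2 - 9*j + 14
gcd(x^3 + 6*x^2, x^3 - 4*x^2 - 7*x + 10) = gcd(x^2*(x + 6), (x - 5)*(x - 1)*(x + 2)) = 1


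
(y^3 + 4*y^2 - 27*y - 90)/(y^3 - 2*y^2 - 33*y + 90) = (y + 3)/(y - 3)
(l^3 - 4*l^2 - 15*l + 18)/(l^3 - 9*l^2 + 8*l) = (l^2 - 3*l - 18)/(l*(l - 8))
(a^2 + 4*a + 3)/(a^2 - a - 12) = (a + 1)/(a - 4)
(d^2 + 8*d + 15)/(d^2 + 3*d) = (d + 5)/d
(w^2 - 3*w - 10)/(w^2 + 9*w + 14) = (w - 5)/(w + 7)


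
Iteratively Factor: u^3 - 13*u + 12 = (u + 4)*(u^2 - 4*u + 3) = (u - 1)*(u + 4)*(u - 3)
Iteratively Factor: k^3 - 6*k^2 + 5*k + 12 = (k + 1)*(k^2 - 7*k + 12) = (k - 3)*(k + 1)*(k - 4)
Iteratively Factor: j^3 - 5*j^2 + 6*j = (j - 3)*(j^2 - 2*j) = (j - 3)*(j - 2)*(j)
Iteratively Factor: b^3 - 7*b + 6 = (b - 1)*(b^2 + b - 6) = (b - 1)*(b + 3)*(b - 2)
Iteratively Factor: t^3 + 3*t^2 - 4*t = (t + 4)*(t^2 - t) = (t - 1)*(t + 4)*(t)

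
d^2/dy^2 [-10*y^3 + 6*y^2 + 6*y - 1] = 12 - 60*y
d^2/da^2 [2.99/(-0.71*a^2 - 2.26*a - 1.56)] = (3.014518*a^2 + 9.595508*a - 2.99*(1.42*a + 2.26)*(2.84*a + 4.52) + 6.623448)/(0.71*a^2 + 2.26*a + 1.56)^3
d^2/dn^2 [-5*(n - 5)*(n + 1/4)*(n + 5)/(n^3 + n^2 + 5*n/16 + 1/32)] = 240*(16*n^3 + 1608*n^2 + 1200*n + 233)/(512*n^6 + 1152*n^5 + 1056*n^4 + 504*n^3 + 132*n^2 + 18*n + 1)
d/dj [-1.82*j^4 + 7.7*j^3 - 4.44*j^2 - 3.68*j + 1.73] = -7.28*j^3 + 23.1*j^2 - 8.88*j - 3.68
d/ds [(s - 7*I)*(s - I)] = 2*s - 8*I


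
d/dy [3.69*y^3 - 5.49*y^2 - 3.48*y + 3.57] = 11.07*y^2 - 10.98*y - 3.48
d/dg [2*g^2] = 4*g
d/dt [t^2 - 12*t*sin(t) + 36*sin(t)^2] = -12*t*cos(t) + 2*t - 12*sin(t) + 36*sin(2*t)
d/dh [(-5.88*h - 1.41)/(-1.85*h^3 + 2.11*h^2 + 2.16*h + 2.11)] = (-21.756*h^3 + 4.5813*h^2 + 5.9502*h - 9.3612)/(3.4225*h^6 - 7.807*h^5 - 3.5399*h^4 + 1.3082*h^3 + 13.5698*h^2 + 9.1152*h + 4.4521)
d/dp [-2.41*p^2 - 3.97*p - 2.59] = -4.82*p - 3.97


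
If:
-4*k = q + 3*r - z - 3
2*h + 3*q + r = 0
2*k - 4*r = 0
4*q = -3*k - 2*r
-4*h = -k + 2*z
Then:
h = 15/26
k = 6/13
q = -6/13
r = 3/13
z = -12/13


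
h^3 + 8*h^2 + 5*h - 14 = (h - 1)*(h + 2)*(h + 7)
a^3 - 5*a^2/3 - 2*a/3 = a*(a - 2)*(a + 1/3)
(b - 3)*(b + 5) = b^2 + 2*b - 15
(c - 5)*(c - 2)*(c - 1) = c^3 - 8*c^2 + 17*c - 10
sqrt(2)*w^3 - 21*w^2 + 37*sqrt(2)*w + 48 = (w - 8*sqrt(2))*(w - 3*sqrt(2))*(sqrt(2)*w + 1)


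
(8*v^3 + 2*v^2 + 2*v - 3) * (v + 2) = 8*v^4 + 18*v^3 + 6*v^2 + v - 6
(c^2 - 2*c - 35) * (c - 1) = c^3 - 3*c^2 - 33*c + 35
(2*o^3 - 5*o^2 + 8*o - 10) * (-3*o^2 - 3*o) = -6*o^5 + 9*o^4 - 9*o^3 + 6*o^2 + 30*o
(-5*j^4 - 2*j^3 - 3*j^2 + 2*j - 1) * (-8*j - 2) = 40*j^5 + 26*j^4 + 28*j^3 - 10*j^2 + 4*j + 2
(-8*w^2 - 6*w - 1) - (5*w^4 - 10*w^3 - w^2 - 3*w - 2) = -5*w^4 + 10*w^3 - 7*w^2 - 3*w + 1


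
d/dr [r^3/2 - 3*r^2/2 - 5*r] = 3*r^2/2 - 3*r - 5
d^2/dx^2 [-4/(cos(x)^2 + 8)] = 8*(2*sin(x)^4 + 15*sin(x)^2 - 9)/(cos(x)^2 + 8)^3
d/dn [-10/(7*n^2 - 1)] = 140*n/(7*n^2 - 1)^2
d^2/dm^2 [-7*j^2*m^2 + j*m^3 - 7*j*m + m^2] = -14*j^2 + 6*j*m + 2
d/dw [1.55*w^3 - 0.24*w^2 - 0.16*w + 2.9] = 4.65*w^2 - 0.48*w - 0.16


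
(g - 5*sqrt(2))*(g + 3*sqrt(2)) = g^2 - 2*sqrt(2)*g - 30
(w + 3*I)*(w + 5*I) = w^2 + 8*I*w - 15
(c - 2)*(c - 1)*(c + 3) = c^3 - 7*c + 6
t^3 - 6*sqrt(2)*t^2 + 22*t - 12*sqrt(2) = (t - 3*sqrt(2))*(t - 2*sqrt(2))*(t - sqrt(2))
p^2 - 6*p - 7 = (p - 7)*(p + 1)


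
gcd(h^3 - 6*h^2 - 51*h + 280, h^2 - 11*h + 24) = h - 8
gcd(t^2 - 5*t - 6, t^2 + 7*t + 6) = t + 1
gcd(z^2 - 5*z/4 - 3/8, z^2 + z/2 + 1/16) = z + 1/4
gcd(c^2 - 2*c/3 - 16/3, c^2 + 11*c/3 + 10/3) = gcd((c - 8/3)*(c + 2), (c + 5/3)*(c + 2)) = c + 2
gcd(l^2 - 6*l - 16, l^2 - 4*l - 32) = l - 8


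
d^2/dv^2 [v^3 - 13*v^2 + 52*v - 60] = 6*v - 26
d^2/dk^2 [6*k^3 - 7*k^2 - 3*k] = 36*k - 14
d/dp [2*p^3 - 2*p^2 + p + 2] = 6*p^2 - 4*p + 1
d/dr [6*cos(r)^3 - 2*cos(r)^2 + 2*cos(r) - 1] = 2*(-9*cos(r)^2 + 2*cos(r) - 1)*sin(r)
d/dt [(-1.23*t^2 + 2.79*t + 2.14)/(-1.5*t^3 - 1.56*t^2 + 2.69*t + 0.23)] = (-1.845*t^4 + 8.37*t^3 + 10.6737*t^2 + 6.111*t - 5.1149)/(2.25*t^6 + 4.68*t^5 - 5.6364*t^4 - 9.0828*t^3 + 6.5185*t^2 + 1.2374*t + 0.0529)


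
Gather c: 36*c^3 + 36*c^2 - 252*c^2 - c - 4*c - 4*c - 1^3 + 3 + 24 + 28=36*c^3 - 216*c^2 - 9*c + 54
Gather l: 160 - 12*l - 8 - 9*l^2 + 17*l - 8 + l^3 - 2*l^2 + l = l^3 - 11*l^2 + 6*l + 144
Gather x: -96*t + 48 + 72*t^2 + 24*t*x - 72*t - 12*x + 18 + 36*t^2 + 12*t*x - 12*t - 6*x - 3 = 108*t^2 - 180*t + x*(36*t - 18) + 63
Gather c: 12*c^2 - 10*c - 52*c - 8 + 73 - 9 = 12*c^2 - 62*c + 56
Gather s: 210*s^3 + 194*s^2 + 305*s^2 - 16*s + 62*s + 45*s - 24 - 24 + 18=210*s^3 + 499*s^2 + 91*s - 30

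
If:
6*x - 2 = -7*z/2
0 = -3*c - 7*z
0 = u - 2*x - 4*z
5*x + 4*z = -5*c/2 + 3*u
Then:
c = 28/477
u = 284/477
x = 166/477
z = -4/159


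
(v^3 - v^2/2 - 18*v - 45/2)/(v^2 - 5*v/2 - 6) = (v^2 - 2*v - 15)/(v - 4)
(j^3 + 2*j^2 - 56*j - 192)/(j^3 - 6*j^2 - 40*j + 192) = (j + 4)/(j - 4)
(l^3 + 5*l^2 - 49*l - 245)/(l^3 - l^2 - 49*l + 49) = (l + 5)/(l - 1)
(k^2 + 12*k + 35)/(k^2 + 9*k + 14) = (k + 5)/(k + 2)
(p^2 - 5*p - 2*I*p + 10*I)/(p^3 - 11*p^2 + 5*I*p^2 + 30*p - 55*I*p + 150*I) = (p - 2*I)/(p^2 + p*(-6 + 5*I) - 30*I)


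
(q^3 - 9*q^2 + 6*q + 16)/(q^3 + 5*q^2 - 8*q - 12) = (q - 8)/(q + 6)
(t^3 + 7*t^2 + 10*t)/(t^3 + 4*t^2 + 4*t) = (t + 5)/(t + 2)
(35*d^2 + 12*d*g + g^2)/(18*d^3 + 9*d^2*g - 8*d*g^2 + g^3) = (35*d^2 + 12*d*g + g^2)/(18*d^3 + 9*d^2*g - 8*d*g^2 + g^3)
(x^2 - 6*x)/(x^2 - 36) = x/(x + 6)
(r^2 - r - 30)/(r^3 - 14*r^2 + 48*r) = (r + 5)/(r*(r - 8))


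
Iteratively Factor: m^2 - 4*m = (m - 4)*(m)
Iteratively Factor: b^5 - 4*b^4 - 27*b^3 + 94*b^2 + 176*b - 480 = (b - 4)*(b^4 - 27*b^2 - 14*b + 120) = (b - 4)*(b + 4)*(b^3 - 4*b^2 - 11*b + 30) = (b - 4)*(b - 2)*(b + 4)*(b^2 - 2*b - 15) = (b - 4)*(b - 2)*(b + 3)*(b + 4)*(b - 5)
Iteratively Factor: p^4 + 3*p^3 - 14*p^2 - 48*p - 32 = (p + 1)*(p^3 + 2*p^2 - 16*p - 32) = (p - 4)*(p + 1)*(p^2 + 6*p + 8) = (p - 4)*(p + 1)*(p + 2)*(p + 4)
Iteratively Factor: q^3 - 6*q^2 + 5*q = (q - 5)*(q^2 - q) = q*(q - 5)*(q - 1)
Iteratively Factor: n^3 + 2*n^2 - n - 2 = (n + 1)*(n^2 + n - 2) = (n - 1)*(n + 1)*(n + 2)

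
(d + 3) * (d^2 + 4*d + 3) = d^3 + 7*d^2 + 15*d + 9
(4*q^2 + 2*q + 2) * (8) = 32*q^2 + 16*q + 16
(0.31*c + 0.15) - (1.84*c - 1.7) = 1.85 - 1.53*c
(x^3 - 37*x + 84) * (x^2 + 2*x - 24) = x^5 + 2*x^4 - 61*x^3 + 10*x^2 + 1056*x - 2016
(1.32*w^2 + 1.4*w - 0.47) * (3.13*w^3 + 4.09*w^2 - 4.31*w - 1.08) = 4.1316*w^5 + 9.7808*w^4 - 1.4343*w^3 - 9.3819*w^2 + 0.5137*w + 0.5076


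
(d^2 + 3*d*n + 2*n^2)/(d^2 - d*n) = (d^2 + 3*d*n + 2*n^2)/(d*(d - n))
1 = 1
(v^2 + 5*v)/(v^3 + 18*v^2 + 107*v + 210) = v/(v^2 + 13*v + 42)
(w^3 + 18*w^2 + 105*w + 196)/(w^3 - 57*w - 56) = (w^2 + 11*w + 28)/(w^2 - 7*w - 8)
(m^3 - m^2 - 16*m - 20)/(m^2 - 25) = (m^2 + 4*m + 4)/(m + 5)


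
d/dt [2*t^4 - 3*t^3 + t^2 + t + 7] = 8*t^3 - 9*t^2 + 2*t + 1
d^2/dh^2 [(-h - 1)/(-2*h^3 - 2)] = 3*h*(3*h^3*(h + 1) - (2*h + 1)*(h^3 + 1))/(h^3 + 1)^3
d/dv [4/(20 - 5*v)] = 4/(5*(v - 4)^2)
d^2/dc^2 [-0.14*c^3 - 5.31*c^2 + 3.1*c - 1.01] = -0.84*c - 10.62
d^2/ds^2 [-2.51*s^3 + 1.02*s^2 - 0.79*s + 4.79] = 2.04 - 15.06*s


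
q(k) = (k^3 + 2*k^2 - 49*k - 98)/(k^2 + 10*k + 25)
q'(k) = (-2*k - 10)*(k^3 + 2*k^2 - 49*k - 98)/(k^2 + 10*k + 25)^2 + (3*k^2 + 4*k - 49)/(k^2 + 10*k + 25)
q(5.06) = -1.63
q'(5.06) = 0.80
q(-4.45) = 236.48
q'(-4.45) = -884.35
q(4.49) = -2.08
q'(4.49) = 0.76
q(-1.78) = -0.97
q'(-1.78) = -3.89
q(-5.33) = 629.65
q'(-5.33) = 3952.92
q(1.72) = -3.79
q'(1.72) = 0.39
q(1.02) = -4.00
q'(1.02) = 0.17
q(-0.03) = -3.91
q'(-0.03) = -0.42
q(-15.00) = -22.88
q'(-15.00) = 1.08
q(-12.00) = -19.39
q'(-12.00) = 1.30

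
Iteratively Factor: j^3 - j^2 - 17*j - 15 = (j + 1)*(j^2 - 2*j - 15) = (j + 1)*(j + 3)*(j - 5)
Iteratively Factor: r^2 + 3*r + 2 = (r + 1)*(r + 2)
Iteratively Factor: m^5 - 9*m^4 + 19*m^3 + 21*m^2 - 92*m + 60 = (m - 2)*(m^4 - 7*m^3 + 5*m^2 + 31*m - 30) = (m - 5)*(m - 2)*(m^3 - 2*m^2 - 5*m + 6) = (m - 5)*(m - 2)*(m + 2)*(m^2 - 4*m + 3) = (m - 5)*(m - 3)*(m - 2)*(m + 2)*(m - 1)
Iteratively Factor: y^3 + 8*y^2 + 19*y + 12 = (y + 3)*(y^2 + 5*y + 4) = (y + 3)*(y + 4)*(y + 1)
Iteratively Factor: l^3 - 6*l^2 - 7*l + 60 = (l - 5)*(l^2 - l - 12) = (l - 5)*(l + 3)*(l - 4)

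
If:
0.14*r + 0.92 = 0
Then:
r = -6.57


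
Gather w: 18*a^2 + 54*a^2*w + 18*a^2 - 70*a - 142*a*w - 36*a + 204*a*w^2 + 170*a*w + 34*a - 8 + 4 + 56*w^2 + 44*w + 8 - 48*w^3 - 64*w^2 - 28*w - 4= 36*a^2 - 72*a - 48*w^3 + w^2*(204*a - 8) + w*(54*a^2 + 28*a + 16)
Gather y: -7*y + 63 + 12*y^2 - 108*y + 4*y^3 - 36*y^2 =4*y^3 - 24*y^2 - 115*y + 63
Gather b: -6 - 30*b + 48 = 42 - 30*b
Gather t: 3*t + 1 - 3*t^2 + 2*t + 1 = -3*t^2 + 5*t + 2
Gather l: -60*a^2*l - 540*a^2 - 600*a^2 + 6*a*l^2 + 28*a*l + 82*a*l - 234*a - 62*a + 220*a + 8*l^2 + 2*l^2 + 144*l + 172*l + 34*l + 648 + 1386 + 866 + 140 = -1140*a^2 - 76*a + l^2*(6*a + 10) + l*(-60*a^2 + 110*a + 350) + 3040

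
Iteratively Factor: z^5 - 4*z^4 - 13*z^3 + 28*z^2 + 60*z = (z - 5)*(z^4 + z^3 - 8*z^2 - 12*z) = z*(z - 5)*(z^3 + z^2 - 8*z - 12) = z*(z - 5)*(z + 2)*(z^2 - z - 6) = z*(z - 5)*(z - 3)*(z + 2)*(z + 2)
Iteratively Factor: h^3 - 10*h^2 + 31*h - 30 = (h - 3)*(h^2 - 7*h + 10) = (h - 3)*(h - 2)*(h - 5)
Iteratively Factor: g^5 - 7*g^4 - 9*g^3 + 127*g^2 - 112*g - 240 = (g - 3)*(g^4 - 4*g^3 - 21*g^2 + 64*g + 80) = (g - 3)*(g + 4)*(g^3 - 8*g^2 + 11*g + 20) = (g - 3)*(g + 1)*(g + 4)*(g^2 - 9*g + 20) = (g - 4)*(g - 3)*(g + 1)*(g + 4)*(g - 5)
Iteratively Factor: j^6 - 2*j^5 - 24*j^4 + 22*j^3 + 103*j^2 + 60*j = (j - 3)*(j^5 + j^4 - 21*j^3 - 41*j^2 - 20*j) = (j - 5)*(j - 3)*(j^4 + 6*j^3 + 9*j^2 + 4*j) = (j - 5)*(j - 3)*(j + 4)*(j^3 + 2*j^2 + j) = j*(j - 5)*(j - 3)*(j + 4)*(j^2 + 2*j + 1) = j*(j - 5)*(j - 3)*(j + 1)*(j + 4)*(j + 1)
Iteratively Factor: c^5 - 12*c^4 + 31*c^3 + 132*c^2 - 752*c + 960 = (c - 5)*(c^4 - 7*c^3 - 4*c^2 + 112*c - 192) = (c - 5)*(c + 4)*(c^3 - 11*c^2 + 40*c - 48) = (c - 5)*(c - 3)*(c + 4)*(c^2 - 8*c + 16) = (c - 5)*(c - 4)*(c - 3)*(c + 4)*(c - 4)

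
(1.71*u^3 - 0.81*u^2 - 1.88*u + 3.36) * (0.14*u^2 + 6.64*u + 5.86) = 0.2394*u^5 + 11.241*u^4 + 4.379*u^3 - 16.7594*u^2 + 11.2936*u + 19.6896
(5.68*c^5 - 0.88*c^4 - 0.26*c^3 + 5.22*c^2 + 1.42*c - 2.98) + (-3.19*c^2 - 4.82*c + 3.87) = 5.68*c^5 - 0.88*c^4 - 0.26*c^3 + 2.03*c^2 - 3.4*c + 0.89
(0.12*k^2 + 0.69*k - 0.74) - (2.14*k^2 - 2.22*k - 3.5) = -2.02*k^2 + 2.91*k + 2.76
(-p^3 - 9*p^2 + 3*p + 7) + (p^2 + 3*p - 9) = -p^3 - 8*p^2 + 6*p - 2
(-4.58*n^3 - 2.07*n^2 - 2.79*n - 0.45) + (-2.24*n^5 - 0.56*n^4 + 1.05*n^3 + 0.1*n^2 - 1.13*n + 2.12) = -2.24*n^5 - 0.56*n^4 - 3.53*n^3 - 1.97*n^2 - 3.92*n + 1.67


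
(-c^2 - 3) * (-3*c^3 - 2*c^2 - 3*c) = 3*c^5 + 2*c^4 + 12*c^3 + 6*c^2 + 9*c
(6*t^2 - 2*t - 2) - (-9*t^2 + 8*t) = 15*t^2 - 10*t - 2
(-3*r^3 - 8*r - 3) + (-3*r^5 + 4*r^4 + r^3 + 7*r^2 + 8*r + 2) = -3*r^5 + 4*r^4 - 2*r^3 + 7*r^2 - 1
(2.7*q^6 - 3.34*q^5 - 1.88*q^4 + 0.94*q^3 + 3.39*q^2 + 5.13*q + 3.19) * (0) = 0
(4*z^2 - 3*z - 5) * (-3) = -12*z^2 + 9*z + 15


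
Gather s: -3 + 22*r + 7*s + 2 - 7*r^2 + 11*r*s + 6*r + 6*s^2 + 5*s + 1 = -7*r^2 + 28*r + 6*s^2 + s*(11*r + 12)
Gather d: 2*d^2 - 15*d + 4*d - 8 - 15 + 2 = 2*d^2 - 11*d - 21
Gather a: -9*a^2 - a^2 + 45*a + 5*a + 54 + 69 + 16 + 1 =-10*a^2 + 50*a + 140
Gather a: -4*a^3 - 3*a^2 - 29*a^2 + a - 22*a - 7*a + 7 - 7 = -4*a^3 - 32*a^2 - 28*a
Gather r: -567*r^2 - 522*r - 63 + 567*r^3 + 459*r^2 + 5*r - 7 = 567*r^3 - 108*r^2 - 517*r - 70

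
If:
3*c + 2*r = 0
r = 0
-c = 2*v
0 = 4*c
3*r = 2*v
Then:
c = 0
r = 0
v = 0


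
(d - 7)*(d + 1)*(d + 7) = d^3 + d^2 - 49*d - 49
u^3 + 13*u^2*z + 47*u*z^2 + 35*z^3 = (u + z)*(u + 5*z)*(u + 7*z)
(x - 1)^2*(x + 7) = x^3 + 5*x^2 - 13*x + 7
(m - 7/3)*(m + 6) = m^2 + 11*m/3 - 14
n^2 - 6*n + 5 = (n - 5)*(n - 1)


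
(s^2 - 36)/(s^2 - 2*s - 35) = (36 - s^2)/(-s^2 + 2*s + 35)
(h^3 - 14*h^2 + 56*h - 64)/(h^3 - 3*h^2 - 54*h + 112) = (h - 4)/(h + 7)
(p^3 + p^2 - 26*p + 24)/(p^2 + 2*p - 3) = (p^2 + 2*p - 24)/(p + 3)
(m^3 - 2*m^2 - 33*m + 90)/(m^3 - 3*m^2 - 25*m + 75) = (m + 6)/(m + 5)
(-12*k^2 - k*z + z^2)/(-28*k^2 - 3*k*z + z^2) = (12*k^2 + k*z - z^2)/(28*k^2 + 3*k*z - z^2)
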